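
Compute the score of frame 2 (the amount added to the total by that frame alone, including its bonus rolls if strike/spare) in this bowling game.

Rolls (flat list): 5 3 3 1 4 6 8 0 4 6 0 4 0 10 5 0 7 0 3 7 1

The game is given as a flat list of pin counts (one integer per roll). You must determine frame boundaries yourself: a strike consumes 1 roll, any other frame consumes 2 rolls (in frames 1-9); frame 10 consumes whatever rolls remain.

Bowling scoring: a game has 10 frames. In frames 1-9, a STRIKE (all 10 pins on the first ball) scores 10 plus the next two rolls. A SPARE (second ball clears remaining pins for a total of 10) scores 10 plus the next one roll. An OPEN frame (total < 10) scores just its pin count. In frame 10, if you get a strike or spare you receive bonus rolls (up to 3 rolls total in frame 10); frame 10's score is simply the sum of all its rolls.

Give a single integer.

Answer: 4

Derivation:
Frame 1: OPEN (5+3=8). Cumulative: 8
Frame 2: OPEN (3+1=4). Cumulative: 12
Frame 3: SPARE (4+6=10). 10 + next roll (8) = 18. Cumulative: 30
Frame 4: OPEN (8+0=8). Cumulative: 38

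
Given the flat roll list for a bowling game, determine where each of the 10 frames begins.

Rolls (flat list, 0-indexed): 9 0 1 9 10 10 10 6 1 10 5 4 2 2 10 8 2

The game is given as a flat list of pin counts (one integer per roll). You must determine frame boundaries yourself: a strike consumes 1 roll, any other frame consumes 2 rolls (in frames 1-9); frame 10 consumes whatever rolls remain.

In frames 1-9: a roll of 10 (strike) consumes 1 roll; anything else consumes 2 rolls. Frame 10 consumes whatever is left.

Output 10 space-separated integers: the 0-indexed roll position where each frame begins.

Frame 1 starts at roll index 0: rolls=9,0 (sum=9), consumes 2 rolls
Frame 2 starts at roll index 2: rolls=1,9 (sum=10), consumes 2 rolls
Frame 3 starts at roll index 4: roll=10 (strike), consumes 1 roll
Frame 4 starts at roll index 5: roll=10 (strike), consumes 1 roll
Frame 5 starts at roll index 6: roll=10 (strike), consumes 1 roll
Frame 6 starts at roll index 7: rolls=6,1 (sum=7), consumes 2 rolls
Frame 7 starts at roll index 9: roll=10 (strike), consumes 1 roll
Frame 8 starts at roll index 10: rolls=5,4 (sum=9), consumes 2 rolls
Frame 9 starts at roll index 12: rolls=2,2 (sum=4), consumes 2 rolls
Frame 10 starts at roll index 14: 3 remaining rolls

Answer: 0 2 4 5 6 7 9 10 12 14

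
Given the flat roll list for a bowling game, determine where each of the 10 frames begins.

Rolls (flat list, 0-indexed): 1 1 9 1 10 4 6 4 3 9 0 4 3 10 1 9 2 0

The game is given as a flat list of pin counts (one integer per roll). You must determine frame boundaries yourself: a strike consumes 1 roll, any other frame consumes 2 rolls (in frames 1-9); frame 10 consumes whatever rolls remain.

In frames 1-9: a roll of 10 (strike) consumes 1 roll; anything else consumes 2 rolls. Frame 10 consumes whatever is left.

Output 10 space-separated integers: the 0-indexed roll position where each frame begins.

Answer: 0 2 4 5 7 9 11 13 14 16

Derivation:
Frame 1 starts at roll index 0: rolls=1,1 (sum=2), consumes 2 rolls
Frame 2 starts at roll index 2: rolls=9,1 (sum=10), consumes 2 rolls
Frame 3 starts at roll index 4: roll=10 (strike), consumes 1 roll
Frame 4 starts at roll index 5: rolls=4,6 (sum=10), consumes 2 rolls
Frame 5 starts at roll index 7: rolls=4,3 (sum=7), consumes 2 rolls
Frame 6 starts at roll index 9: rolls=9,0 (sum=9), consumes 2 rolls
Frame 7 starts at roll index 11: rolls=4,3 (sum=7), consumes 2 rolls
Frame 8 starts at roll index 13: roll=10 (strike), consumes 1 roll
Frame 9 starts at roll index 14: rolls=1,9 (sum=10), consumes 2 rolls
Frame 10 starts at roll index 16: 2 remaining rolls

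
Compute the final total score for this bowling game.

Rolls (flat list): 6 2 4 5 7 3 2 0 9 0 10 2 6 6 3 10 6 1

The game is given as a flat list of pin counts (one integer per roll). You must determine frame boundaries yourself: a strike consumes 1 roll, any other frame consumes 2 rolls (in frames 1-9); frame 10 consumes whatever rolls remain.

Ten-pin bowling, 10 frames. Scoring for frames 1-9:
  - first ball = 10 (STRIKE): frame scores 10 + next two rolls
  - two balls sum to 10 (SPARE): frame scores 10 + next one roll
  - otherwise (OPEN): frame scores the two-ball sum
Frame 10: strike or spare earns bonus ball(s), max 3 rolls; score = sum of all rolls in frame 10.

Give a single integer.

Answer: 99

Derivation:
Frame 1: OPEN (6+2=8). Cumulative: 8
Frame 2: OPEN (4+5=9). Cumulative: 17
Frame 3: SPARE (7+3=10). 10 + next roll (2) = 12. Cumulative: 29
Frame 4: OPEN (2+0=2). Cumulative: 31
Frame 5: OPEN (9+0=9). Cumulative: 40
Frame 6: STRIKE. 10 + next two rolls (2+6) = 18. Cumulative: 58
Frame 7: OPEN (2+6=8). Cumulative: 66
Frame 8: OPEN (6+3=9). Cumulative: 75
Frame 9: STRIKE. 10 + next two rolls (6+1) = 17. Cumulative: 92
Frame 10: OPEN. Sum of all frame-10 rolls (6+1) = 7. Cumulative: 99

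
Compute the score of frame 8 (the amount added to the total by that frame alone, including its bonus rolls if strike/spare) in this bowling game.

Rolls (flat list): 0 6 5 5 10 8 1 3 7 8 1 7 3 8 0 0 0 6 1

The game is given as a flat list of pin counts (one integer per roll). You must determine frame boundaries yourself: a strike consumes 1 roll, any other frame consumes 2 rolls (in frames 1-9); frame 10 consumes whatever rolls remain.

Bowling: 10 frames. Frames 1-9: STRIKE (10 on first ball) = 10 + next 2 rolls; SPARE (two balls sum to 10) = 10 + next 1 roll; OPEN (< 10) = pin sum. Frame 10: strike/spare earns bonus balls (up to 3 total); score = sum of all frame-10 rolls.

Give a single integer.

Frame 1: OPEN (0+6=6). Cumulative: 6
Frame 2: SPARE (5+5=10). 10 + next roll (10) = 20. Cumulative: 26
Frame 3: STRIKE. 10 + next two rolls (8+1) = 19. Cumulative: 45
Frame 4: OPEN (8+1=9). Cumulative: 54
Frame 5: SPARE (3+7=10). 10 + next roll (8) = 18. Cumulative: 72
Frame 6: OPEN (8+1=9). Cumulative: 81
Frame 7: SPARE (7+3=10). 10 + next roll (8) = 18. Cumulative: 99
Frame 8: OPEN (8+0=8). Cumulative: 107
Frame 9: OPEN (0+0=0). Cumulative: 107
Frame 10: OPEN. Sum of all frame-10 rolls (6+1) = 7. Cumulative: 114

Answer: 8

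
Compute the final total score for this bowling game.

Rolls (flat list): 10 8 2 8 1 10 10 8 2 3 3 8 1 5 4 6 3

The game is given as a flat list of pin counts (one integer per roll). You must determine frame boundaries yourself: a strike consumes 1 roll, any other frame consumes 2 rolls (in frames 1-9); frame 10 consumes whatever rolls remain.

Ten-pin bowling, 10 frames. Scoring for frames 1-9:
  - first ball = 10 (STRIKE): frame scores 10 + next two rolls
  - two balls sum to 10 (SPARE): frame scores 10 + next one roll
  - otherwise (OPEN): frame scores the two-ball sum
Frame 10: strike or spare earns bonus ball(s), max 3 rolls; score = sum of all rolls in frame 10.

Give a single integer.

Answer: 141

Derivation:
Frame 1: STRIKE. 10 + next two rolls (8+2) = 20. Cumulative: 20
Frame 2: SPARE (8+2=10). 10 + next roll (8) = 18. Cumulative: 38
Frame 3: OPEN (8+1=9). Cumulative: 47
Frame 4: STRIKE. 10 + next two rolls (10+8) = 28. Cumulative: 75
Frame 5: STRIKE. 10 + next two rolls (8+2) = 20. Cumulative: 95
Frame 6: SPARE (8+2=10). 10 + next roll (3) = 13. Cumulative: 108
Frame 7: OPEN (3+3=6). Cumulative: 114
Frame 8: OPEN (8+1=9). Cumulative: 123
Frame 9: OPEN (5+4=9). Cumulative: 132
Frame 10: OPEN. Sum of all frame-10 rolls (6+3) = 9. Cumulative: 141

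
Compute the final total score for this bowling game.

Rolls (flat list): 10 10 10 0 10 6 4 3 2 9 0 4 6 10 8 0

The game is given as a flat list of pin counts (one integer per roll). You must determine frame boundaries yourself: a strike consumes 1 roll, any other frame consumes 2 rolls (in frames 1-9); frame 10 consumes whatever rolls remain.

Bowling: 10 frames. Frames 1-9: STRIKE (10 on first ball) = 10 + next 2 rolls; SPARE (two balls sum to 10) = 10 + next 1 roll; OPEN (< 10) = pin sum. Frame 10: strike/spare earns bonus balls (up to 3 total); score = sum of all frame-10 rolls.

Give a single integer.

Frame 1: STRIKE. 10 + next two rolls (10+10) = 30. Cumulative: 30
Frame 2: STRIKE. 10 + next two rolls (10+0) = 20. Cumulative: 50
Frame 3: STRIKE. 10 + next two rolls (0+10) = 20. Cumulative: 70
Frame 4: SPARE (0+10=10). 10 + next roll (6) = 16. Cumulative: 86
Frame 5: SPARE (6+4=10). 10 + next roll (3) = 13. Cumulative: 99
Frame 6: OPEN (3+2=5). Cumulative: 104
Frame 7: OPEN (9+0=9). Cumulative: 113
Frame 8: SPARE (4+6=10). 10 + next roll (10) = 20. Cumulative: 133
Frame 9: STRIKE. 10 + next two rolls (8+0) = 18. Cumulative: 151
Frame 10: OPEN. Sum of all frame-10 rolls (8+0) = 8. Cumulative: 159

Answer: 159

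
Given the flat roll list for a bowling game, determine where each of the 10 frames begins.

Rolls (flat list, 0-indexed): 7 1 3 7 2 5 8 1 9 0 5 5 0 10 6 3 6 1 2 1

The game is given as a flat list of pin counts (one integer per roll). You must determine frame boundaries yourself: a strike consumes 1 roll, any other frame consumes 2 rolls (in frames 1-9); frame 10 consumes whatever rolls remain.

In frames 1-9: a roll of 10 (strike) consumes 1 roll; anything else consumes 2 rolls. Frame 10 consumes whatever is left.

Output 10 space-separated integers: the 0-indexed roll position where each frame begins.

Frame 1 starts at roll index 0: rolls=7,1 (sum=8), consumes 2 rolls
Frame 2 starts at roll index 2: rolls=3,7 (sum=10), consumes 2 rolls
Frame 3 starts at roll index 4: rolls=2,5 (sum=7), consumes 2 rolls
Frame 4 starts at roll index 6: rolls=8,1 (sum=9), consumes 2 rolls
Frame 5 starts at roll index 8: rolls=9,0 (sum=9), consumes 2 rolls
Frame 6 starts at roll index 10: rolls=5,5 (sum=10), consumes 2 rolls
Frame 7 starts at roll index 12: rolls=0,10 (sum=10), consumes 2 rolls
Frame 8 starts at roll index 14: rolls=6,3 (sum=9), consumes 2 rolls
Frame 9 starts at roll index 16: rolls=6,1 (sum=7), consumes 2 rolls
Frame 10 starts at roll index 18: 2 remaining rolls

Answer: 0 2 4 6 8 10 12 14 16 18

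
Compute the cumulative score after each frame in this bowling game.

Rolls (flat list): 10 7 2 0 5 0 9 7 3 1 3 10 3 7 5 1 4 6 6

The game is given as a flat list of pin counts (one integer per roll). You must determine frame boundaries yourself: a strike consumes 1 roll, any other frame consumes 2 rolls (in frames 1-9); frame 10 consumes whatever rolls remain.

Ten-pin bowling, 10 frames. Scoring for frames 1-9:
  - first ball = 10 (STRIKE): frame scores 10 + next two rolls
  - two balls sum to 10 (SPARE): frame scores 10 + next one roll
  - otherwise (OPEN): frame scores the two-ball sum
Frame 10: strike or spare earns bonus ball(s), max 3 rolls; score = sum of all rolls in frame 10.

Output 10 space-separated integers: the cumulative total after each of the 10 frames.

Answer: 19 28 33 42 53 57 77 92 98 114

Derivation:
Frame 1: STRIKE. 10 + next two rolls (7+2) = 19. Cumulative: 19
Frame 2: OPEN (7+2=9). Cumulative: 28
Frame 3: OPEN (0+5=5). Cumulative: 33
Frame 4: OPEN (0+9=9). Cumulative: 42
Frame 5: SPARE (7+3=10). 10 + next roll (1) = 11. Cumulative: 53
Frame 6: OPEN (1+3=4). Cumulative: 57
Frame 7: STRIKE. 10 + next two rolls (3+7) = 20. Cumulative: 77
Frame 8: SPARE (3+7=10). 10 + next roll (5) = 15. Cumulative: 92
Frame 9: OPEN (5+1=6). Cumulative: 98
Frame 10: SPARE. Sum of all frame-10 rolls (4+6+6) = 16. Cumulative: 114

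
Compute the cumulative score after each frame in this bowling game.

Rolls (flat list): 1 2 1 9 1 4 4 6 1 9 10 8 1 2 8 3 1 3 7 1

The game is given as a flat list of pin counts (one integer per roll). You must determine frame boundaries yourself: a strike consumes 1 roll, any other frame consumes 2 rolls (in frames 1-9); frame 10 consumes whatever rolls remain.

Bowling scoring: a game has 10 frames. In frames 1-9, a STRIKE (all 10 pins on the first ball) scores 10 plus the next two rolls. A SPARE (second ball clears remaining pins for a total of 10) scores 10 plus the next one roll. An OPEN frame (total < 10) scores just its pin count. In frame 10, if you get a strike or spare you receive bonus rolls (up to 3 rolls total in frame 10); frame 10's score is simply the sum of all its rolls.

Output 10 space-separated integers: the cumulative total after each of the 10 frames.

Frame 1: OPEN (1+2=3). Cumulative: 3
Frame 2: SPARE (1+9=10). 10 + next roll (1) = 11. Cumulative: 14
Frame 3: OPEN (1+4=5). Cumulative: 19
Frame 4: SPARE (4+6=10). 10 + next roll (1) = 11. Cumulative: 30
Frame 5: SPARE (1+9=10). 10 + next roll (10) = 20. Cumulative: 50
Frame 6: STRIKE. 10 + next two rolls (8+1) = 19. Cumulative: 69
Frame 7: OPEN (8+1=9). Cumulative: 78
Frame 8: SPARE (2+8=10). 10 + next roll (3) = 13. Cumulative: 91
Frame 9: OPEN (3+1=4). Cumulative: 95
Frame 10: SPARE. Sum of all frame-10 rolls (3+7+1) = 11. Cumulative: 106

Answer: 3 14 19 30 50 69 78 91 95 106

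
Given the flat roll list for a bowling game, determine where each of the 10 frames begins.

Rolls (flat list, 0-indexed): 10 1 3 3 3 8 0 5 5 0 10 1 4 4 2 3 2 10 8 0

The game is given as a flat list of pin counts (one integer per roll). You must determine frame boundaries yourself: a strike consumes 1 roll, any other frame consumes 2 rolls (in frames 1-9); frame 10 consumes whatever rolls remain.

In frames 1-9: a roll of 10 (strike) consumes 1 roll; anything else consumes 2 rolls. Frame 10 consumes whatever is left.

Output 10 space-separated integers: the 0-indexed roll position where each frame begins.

Frame 1 starts at roll index 0: roll=10 (strike), consumes 1 roll
Frame 2 starts at roll index 1: rolls=1,3 (sum=4), consumes 2 rolls
Frame 3 starts at roll index 3: rolls=3,3 (sum=6), consumes 2 rolls
Frame 4 starts at roll index 5: rolls=8,0 (sum=8), consumes 2 rolls
Frame 5 starts at roll index 7: rolls=5,5 (sum=10), consumes 2 rolls
Frame 6 starts at roll index 9: rolls=0,10 (sum=10), consumes 2 rolls
Frame 7 starts at roll index 11: rolls=1,4 (sum=5), consumes 2 rolls
Frame 8 starts at roll index 13: rolls=4,2 (sum=6), consumes 2 rolls
Frame 9 starts at roll index 15: rolls=3,2 (sum=5), consumes 2 rolls
Frame 10 starts at roll index 17: 3 remaining rolls

Answer: 0 1 3 5 7 9 11 13 15 17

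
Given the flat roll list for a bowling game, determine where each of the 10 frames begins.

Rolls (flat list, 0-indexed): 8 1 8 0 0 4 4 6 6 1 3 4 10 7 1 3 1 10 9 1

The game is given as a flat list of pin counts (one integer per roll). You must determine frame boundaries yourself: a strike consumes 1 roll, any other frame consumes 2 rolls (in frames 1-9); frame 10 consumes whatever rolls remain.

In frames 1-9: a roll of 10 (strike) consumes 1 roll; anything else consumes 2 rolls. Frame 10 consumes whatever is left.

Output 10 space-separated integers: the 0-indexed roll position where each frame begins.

Answer: 0 2 4 6 8 10 12 13 15 17

Derivation:
Frame 1 starts at roll index 0: rolls=8,1 (sum=9), consumes 2 rolls
Frame 2 starts at roll index 2: rolls=8,0 (sum=8), consumes 2 rolls
Frame 3 starts at roll index 4: rolls=0,4 (sum=4), consumes 2 rolls
Frame 4 starts at roll index 6: rolls=4,6 (sum=10), consumes 2 rolls
Frame 5 starts at roll index 8: rolls=6,1 (sum=7), consumes 2 rolls
Frame 6 starts at roll index 10: rolls=3,4 (sum=7), consumes 2 rolls
Frame 7 starts at roll index 12: roll=10 (strike), consumes 1 roll
Frame 8 starts at roll index 13: rolls=7,1 (sum=8), consumes 2 rolls
Frame 9 starts at roll index 15: rolls=3,1 (sum=4), consumes 2 rolls
Frame 10 starts at roll index 17: 3 remaining rolls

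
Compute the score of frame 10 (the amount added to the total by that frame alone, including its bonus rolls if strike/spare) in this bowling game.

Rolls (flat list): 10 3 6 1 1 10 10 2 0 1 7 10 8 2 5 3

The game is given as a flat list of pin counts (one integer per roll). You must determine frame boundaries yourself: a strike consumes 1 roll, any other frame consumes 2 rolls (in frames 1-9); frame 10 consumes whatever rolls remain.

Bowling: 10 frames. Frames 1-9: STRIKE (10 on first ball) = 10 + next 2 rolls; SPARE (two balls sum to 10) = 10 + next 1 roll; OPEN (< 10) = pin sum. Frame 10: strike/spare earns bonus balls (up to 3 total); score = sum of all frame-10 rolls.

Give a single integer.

Frame 1: STRIKE. 10 + next two rolls (3+6) = 19. Cumulative: 19
Frame 2: OPEN (3+6=9). Cumulative: 28
Frame 3: OPEN (1+1=2). Cumulative: 30
Frame 4: STRIKE. 10 + next two rolls (10+2) = 22. Cumulative: 52
Frame 5: STRIKE. 10 + next two rolls (2+0) = 12. Cumulative: 64
Frame 6: OPEN (2+0=2). Cumulative: 66
Frame 7: OPEN (1+7=8). Cumulative: 74
Frame 8: STRIKE. 10 + next two rolls (8+2) = 20. Cumulative: 94
Frame 9: SPARE (8+2=10). 10 + next roll (5) = 15. Cumulative: 109
Frame 10: OPEN. Sum of all frame-10 rolls (5+3) = 8. Cumulative: 117

Answer: 8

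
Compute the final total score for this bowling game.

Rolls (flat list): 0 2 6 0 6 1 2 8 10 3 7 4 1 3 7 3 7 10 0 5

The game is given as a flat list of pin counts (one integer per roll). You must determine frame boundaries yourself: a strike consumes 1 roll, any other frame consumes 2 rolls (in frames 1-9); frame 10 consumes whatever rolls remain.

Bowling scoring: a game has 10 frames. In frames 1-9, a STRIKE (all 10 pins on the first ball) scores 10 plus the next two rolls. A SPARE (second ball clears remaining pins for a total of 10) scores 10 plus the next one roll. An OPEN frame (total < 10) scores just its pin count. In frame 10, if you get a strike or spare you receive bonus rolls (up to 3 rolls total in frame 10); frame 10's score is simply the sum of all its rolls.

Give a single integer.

Answer: 122

Derivation:
Frame 1: OPEN (0+2=2). Cumulative: 2
Frame 2: OPEN (6+0=6). Cumulative: 8
Frame 3: OPEN (6+1=7). Cumulative: 15
Frame 4: SPARE (2+8=10). 10 + next roll (10) = 20. Cumulative: 35
Frame 5: STRIKE. 10 + next two rolls (3+7) = 20. Cumulative: 55
Frame 6: SPARE (3+7=10). 10 + next roll (4) = 14. Cumulative: 69
Frame 7: OPEN (4+1=5). Cumulative: 74
Frame 8: SPARE (3+7=10). 10 + next roll (3) = 13. Cumulative: 87
Frame 9: SPARE (3+7=10). 10 + next roll (10) = 20. Cumulative: 107
Frame 10: STRIKE. Sum of all frame-10 rolls (10+0+5) = 15. Cumulative: 122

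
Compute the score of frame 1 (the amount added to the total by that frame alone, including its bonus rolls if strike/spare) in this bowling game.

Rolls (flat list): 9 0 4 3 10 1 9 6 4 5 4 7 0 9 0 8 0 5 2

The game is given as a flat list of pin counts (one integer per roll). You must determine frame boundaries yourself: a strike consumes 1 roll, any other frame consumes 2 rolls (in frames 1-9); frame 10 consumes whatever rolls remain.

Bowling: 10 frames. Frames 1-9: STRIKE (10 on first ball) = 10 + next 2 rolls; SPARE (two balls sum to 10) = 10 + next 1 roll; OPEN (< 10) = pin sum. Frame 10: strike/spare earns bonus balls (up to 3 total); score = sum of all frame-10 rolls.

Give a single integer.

Answer: 9

Derivation:
Frame 1: OPEN (9+0=9). Cumulative: 9
Frame 2: OPEN (4+3=7). Cumulative: 16
Frame 3: STRIKE. 10 + next two rolls (1+9) = 20. Cumulative: 36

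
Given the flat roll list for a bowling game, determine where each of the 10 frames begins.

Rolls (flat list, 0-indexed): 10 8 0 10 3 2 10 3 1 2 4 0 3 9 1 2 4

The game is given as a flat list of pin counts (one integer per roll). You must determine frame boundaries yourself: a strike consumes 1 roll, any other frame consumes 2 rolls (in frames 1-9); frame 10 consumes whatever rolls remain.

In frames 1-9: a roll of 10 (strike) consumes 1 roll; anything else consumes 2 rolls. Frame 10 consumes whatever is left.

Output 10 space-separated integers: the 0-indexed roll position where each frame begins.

Frame 1 starts at roll index 0: roll=10 (strike), consumes 1 roll
Frame 2 starts at roll index 1: rolls=8,0 (sum=8), consumes 2 rolls
Frame 3 starts at roll index 3: roll=10 (strike), consumes 1 roll
Frame 4 starts at roll index 4: rolls=3,2 (sum=5), consumes 2 rolls
Frame 5 starts at roll index 6: roll=10 (strike), consumes 1 roll
Frame 6 starts at roll index 7: rolls=3,1 (sum=4), consumes 2 rolls
Frame 7 starts at roll index 9: rolls=2,4 (sum=6), consumes 2 rolls
Frame 8 starts at roll index 11: rolls=0,3 (sum=3), consumes 2 rolls
Frame 9 starts at roll index 13: rolls=9,1 (sum=10), consumes 2 rolls
Frame 10 starts at roll index 15: 2 remaining rolls

Answer: 0 1 3 4 6 7 9 11 13 15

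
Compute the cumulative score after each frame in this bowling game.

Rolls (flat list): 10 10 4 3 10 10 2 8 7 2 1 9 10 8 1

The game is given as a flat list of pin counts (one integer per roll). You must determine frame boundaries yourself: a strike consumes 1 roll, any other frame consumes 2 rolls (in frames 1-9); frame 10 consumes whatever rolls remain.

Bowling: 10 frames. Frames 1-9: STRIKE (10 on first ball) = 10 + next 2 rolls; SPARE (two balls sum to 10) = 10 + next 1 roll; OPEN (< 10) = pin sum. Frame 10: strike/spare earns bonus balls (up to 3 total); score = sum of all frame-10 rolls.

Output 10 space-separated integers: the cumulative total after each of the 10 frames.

Answer: 24 41 48 70 90 107 116 136 155 164

Derivation:
Frame 1: STRIKE. 10 + next two rolls (10+4) = 24. Cumulative: 24
Frame 2: STRIKE. 10 + next two rolls (4+3) = 17. Cumulative: 41
Frame 3: OPEN (4+3=7). Cumulative: 48
Frame 4: STRIKE. 10 + next two rolls (10+2) = 22. Cumulative: 70
Frame 5: STRIKE. 10 + next two rolls (2+8) = 20. Cumulative: 90
Frame 6: SPARE (2+8=10). 10 + next roll (7) = 17. Cumulative: 107
Frame 7: OPEN (7+2=9). Cumulative: 116
Frame 8: SPARE (1+9=10). 10 + next roll (10) = 20. Cumulative: 136
Frame 9: STRIKE. 10 + next two rolls (8+1) = 19. Cumulative: 155
Frame 10: OPEN. Sum of all frame-10 rolls (8+1) = 9. Cumulative: 164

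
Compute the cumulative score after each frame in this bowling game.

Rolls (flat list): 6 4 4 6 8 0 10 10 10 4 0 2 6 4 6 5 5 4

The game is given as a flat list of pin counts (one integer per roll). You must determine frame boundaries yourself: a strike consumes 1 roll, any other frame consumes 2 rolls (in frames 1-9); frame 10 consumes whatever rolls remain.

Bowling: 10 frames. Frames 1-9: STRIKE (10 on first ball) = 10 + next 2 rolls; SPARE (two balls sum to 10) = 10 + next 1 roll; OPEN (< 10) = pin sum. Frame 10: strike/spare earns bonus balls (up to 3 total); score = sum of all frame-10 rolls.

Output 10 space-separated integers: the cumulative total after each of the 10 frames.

Frame 1: SPARE (6+4=10). 10 + next roll (4) = 14. Cumulative: 14
Frame 2: SPARE (4+6=10). 10 + next roll (8) = 18. Cumulative: 32
Frame 3: OPEN (8+0=8). Cumulative: 40
Frame 4: STRIKE. 10 + next two rolls (10+10) = 30. Cumulative: 70
Frame 5: STRIKE. 10 + next two rolls (10+4) = 24. Cumulative: 94
Frame 6: STRIKE. 10 + next two rolls (4+0) = 14. Cumulative: 108
Frame 7: OPEN (4+0=4). Cumulative: 112
Frame 8: OPEN (2+6=8). Cumulative: 120
Frame 9: SPARE (4+6=10). 10 + next roll (5) = 15. Cumulative: 135
Frame 10: SPARE. Sum of all frame-10 rolls (5+5+4) = 14. Cumulative: 149

Answer: 14 32 40 70 94 108 112 120 135 149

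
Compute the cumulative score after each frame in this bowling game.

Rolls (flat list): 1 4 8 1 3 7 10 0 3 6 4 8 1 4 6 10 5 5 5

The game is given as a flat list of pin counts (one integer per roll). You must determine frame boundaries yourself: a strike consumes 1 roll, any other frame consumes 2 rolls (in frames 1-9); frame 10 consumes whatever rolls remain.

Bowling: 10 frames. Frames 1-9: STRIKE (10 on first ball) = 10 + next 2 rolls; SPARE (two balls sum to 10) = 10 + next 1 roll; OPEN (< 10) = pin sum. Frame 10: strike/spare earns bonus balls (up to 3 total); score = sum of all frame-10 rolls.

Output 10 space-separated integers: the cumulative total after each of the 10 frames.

Frame 1: OPEN (1+4=5). Cumulative: 5
Frame 2: OPEN (8+1=9). Cumulative: 14
Frame 3: SPARE (3+7=10). 10 + next roll (10) = 20. Cumulative: 34
Frame 4: STRIKE. 10 + next two rolls (0+3) = 13. Cumulative: 47
Frame 5: OPEN (0+3=3). Cumulative: 50
Frame 6: SPARE (6+4=10). 10 + next roll (8) = 18. Cumulative: 68
Frame 7: OPEN (8+1=9). Cumulative: 77
Frame 8: SPARE (4+6=10). 10 + next roll (10) = 20. Cumulative: 97
Frame 9: STRIKE. 10 + next two rolls (5+5) = 20. Cumulative: 117
Frame 10: SPARE. Sum of all frame-10 rolls (5+5+5) = 15. Cumulative: 132

Answer: 5 14 34 47 50 68 77 97 117 132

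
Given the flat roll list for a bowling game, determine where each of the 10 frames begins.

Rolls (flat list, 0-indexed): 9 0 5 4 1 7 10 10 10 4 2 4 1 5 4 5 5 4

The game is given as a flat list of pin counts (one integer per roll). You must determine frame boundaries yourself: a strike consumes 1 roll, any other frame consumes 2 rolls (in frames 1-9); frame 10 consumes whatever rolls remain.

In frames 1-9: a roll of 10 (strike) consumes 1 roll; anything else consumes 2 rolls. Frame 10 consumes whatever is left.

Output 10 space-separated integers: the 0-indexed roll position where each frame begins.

Answer: 0 2 4 6 7 8 9 11 13 15

Derivation:
Frame 1 starts at roll index 0: rolls=9,0 (sum=9), consumes 2 rolls
Frame 2 starts at roll index 2: rolls=5,4 (sum=9), consumes 2 rolls
Frame 3 starts at roll index 4: rolls=1,7 (sum=8), consumes 2 rolls
Frame 4 starts at roll index 6: roll=10 (strike), consumes 1 roll
Frame 5 starts at roll index 7: roll=10 (strike), consumes 1 roll
Frame 6 starts at roll index 8: roll=10 (strike), consumes 1 roll
Frame 7 starts at roll index 9: rolls=4,2 (sum=6), consumes 2 rolls
Frame 8 starts at roll index 11: rolls=4,1 (sum=5), consumes 2 rolls
Frame 9 starts at roll index 13: rolls=5,4 (sum=9), consumes 2 rolls
Frame 10 starts at roll index 15: 3 remaining rolls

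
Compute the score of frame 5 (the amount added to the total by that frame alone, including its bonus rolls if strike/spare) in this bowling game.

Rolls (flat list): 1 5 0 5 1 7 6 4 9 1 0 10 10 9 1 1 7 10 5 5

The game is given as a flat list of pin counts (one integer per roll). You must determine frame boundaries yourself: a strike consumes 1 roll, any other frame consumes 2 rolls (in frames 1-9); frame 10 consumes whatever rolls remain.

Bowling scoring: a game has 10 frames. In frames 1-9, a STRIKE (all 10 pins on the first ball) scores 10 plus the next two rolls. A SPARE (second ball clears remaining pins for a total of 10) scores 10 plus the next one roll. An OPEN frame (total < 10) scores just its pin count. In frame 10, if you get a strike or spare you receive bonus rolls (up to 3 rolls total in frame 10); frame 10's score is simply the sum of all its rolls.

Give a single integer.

Answer: 10

Derivation:
Frame 1: OPEN (1+5=6). Cumulative: 6
Frame 2: OPEN (0+5=5). Cumulative: 11
Frame 3: OPEN (1+7=8). Cumulative: 19
Frame 4: SPARE (6+4=10). 10 + next roll (9) = 19. Cumulative: 38
Frame 5: SPARE (9+1=10). 10 + next roll (0) = 10. Cumulative: 48
Frame 6: SPARE (0+10=10). 10 + next roll (10) = 20. Cumulative: 68
Frame 7: STRIKE. 10 + next two rolls (9+1) = 20. Cumulative: 88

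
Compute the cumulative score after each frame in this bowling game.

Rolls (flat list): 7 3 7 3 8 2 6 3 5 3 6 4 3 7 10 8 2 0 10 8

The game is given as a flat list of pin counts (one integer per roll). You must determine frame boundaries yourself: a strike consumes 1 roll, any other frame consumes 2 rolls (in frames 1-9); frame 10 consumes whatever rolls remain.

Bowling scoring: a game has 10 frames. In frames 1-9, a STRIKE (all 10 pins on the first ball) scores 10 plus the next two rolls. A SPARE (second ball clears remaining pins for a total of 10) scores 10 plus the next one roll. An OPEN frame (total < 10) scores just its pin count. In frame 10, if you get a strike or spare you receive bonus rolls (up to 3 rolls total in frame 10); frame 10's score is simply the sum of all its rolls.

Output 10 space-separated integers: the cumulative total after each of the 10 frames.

Answer: 17 35 51 60 68 81 101 121 131 149

Derivation:
Frame 1: SPARE (7+3=10). 10 + next roll (7) = 17. Cumulative: 17
Frame 2: SPARE (7+3=10). 10 + next roll (8) = 18. Cumulative: 35
Frame 3: SPARE (8+2=10). 10 + next roll (6) = 16. Cumulative: 51
Frame 4: OPEN (6+3=9). Cumulative: 60
Frame 5: OPEN (5+3=8). Cumulative: 68
Frame 6: SPARE (6+4=10). 10 + next roll (3) = 13. Cumulative: 81
Frame 7: SPARE (3+7=10). 10 + next roll (10) = 20. Cumulative: 101
Frame 8: STRIKE. 10 + next two rolls (8+2) = 20. Cumulative: 121
Frame 9: SPARE (8+2=10). 10 + next roll (0) = 10. Cumulative: 131
Frame 10: SPARE. Sum of all frame-10 rolls (0+10+8) = 18. Cumulative: 149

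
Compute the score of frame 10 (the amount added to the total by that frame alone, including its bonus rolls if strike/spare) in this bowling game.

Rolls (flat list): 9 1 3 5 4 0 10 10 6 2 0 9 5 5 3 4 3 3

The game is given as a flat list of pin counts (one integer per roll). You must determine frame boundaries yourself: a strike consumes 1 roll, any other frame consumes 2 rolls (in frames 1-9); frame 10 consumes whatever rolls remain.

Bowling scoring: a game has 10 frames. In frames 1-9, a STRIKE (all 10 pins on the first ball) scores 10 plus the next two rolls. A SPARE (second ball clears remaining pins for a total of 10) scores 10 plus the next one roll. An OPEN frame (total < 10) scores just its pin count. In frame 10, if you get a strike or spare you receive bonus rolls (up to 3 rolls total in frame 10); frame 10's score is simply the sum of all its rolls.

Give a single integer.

Frame 1: SPARE (9+1=10). 10 + next roll (3) = 13. Cumulative: 13
Frame 2: OPEN (3+5=8). Cumulative: 21
Frame 3: OPEN (4+0=4). Cumulative: 25
Frame 4: STRIKE. 10 + next two rolls (10+6) = 26. Cumulative: 51
Frame 5: STRIKE. 10 + next two rolls (6+2) = 18. Cumulative: 69
Frame 6: OPEN (6+2=8). Cumulative: 77
Frame 7: OPEN (0+9=9). Cumulative: 86
Frame 8: SPARE (5+5=10). 10 + next roll (3) = 13. Cumulative: 99
Frame 9: OPEN (3+4=7). Cumulative: 106
Frame 10: OPEN. Sum of all frame-10 rolls (3+3) = 6. Cumulative: 112

Answer: 6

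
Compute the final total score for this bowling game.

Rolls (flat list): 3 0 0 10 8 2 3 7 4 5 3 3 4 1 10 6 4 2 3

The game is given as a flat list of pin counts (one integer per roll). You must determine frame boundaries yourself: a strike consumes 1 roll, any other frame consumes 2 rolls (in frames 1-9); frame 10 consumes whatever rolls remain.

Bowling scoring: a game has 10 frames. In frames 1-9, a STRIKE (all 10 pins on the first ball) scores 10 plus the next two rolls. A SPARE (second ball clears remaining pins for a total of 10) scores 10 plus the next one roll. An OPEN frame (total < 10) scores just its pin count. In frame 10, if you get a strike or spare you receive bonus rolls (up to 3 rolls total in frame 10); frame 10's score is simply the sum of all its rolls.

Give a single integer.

Answer: 105

Derivation:
Frame 1: OPEN (3+0=3). Cumulative: 3
Frame 2: SPARE (0+10=10). 10 + next roll (8) = 18. Cumulative: 21
Frame 3: SPARE (8+2=10). 10 + next roll (3) = 13. Cumulative: 34
Frame 4: SPARE (3+7=10). 10 + next roll (4) = 14. Cumulative: 48
Frame 5: OPEN (4+5=9). Cumulative: 57
Frame 6: OPEN (3+3=6). Cumulative: 63
Frame 7: OPEN (4+1=5). Cumulative: 68
Frame 8: STRIKE. 10 + next two rolls (6+4) = 20. Cumulative: 88
Frame 9: SPARE (6+4=10). 10 + next roll (2) = 12. Cumulative: 100
Frame 10: OPEN. Sum of all frame-10 rolls (2+3) = 5. Cumulative: 105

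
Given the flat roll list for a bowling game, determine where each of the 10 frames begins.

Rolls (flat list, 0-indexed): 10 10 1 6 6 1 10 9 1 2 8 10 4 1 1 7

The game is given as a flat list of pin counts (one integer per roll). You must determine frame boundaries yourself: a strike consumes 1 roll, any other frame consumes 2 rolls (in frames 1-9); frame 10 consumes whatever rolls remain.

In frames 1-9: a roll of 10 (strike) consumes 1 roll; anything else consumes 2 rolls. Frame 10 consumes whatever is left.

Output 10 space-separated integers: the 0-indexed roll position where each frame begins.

Answer: 0 1 2 4 6 7 9 11 12 14

Derivation:
Frame 1 starts at roll index 0: roll=10 (strike), consumes 1 roll
Frame 2 starts at roll index 1: roll=10 (strike), consumes 1 roll
Frame 3 starts at roll index 2: rolls=1,6 (sum=7), consumes 2 rolls
Frame 4 starts at roll index 4: rolls=6,1 (sum=7), consumes 2 rolls
Frame 5 starts at roll index 6: roll=10 (strike), consumes 1 roll
Frame 6 starts at roll index 7: rolls=9,1 (sum=10), consumes 2 rolls
Frame 7 starts at roll index 9: rolls=2,8 (sum=10), consumes 2 rolls
Frame 8 starts at roll index 11: roll=10 (strike), consumes 1 roll
Frame 9 starts at roll index 12: rolls=4,1 (sum=5), consumes 2 rolls
Frame 10 starts at roll index 14: 2 remaining rolls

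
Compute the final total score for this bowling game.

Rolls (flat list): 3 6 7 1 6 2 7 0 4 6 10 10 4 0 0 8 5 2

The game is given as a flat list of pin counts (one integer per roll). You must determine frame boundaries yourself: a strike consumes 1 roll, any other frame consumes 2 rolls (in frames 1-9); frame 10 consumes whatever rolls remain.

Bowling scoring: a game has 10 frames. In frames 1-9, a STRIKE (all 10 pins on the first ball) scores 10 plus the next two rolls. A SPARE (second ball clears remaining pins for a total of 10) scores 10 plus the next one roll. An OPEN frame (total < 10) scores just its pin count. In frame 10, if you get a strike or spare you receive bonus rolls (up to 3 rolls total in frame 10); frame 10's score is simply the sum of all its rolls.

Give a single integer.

Answer: 109

Derivation:
Frame 1: OPEN (3+6=9). Cumulative: 9
Frame 2: OPEN (7+1=8). Cumulative: 17
Frame 3: OPEN (6+2=8). Cumulative: 25
Frame 4: OPEN (7+0=7). Cumulative: 32
Frame 5: SPARE (4+6=10). 10 + next roll (10) = 20. Cumulative: 52
Frame 6: STRIKE. 10 + next two rolls (10+4) = 24. Cumulative: 76
Frame 7: STRIKE. 10 + next two rolls (4+0) = 14. Cumulative: 90
Frame 8: OPEN (4+0=4). Cumulative: 94
Frame 9: OPEN (0+8=8). Cumulative: 102
Frame 10: OPEN. Sum of all frame-10 rolls (5+2) = 7. Cumulative: 109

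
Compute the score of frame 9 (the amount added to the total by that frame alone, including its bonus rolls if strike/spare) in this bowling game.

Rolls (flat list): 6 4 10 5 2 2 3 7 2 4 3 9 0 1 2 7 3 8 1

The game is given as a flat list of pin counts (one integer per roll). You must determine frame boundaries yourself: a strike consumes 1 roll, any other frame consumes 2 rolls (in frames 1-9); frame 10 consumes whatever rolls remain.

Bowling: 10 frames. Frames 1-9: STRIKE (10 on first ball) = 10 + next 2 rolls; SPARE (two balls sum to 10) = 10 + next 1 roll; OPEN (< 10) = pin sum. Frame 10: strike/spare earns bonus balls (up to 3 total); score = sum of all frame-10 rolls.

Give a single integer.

Answer: 18

Derivation:
Frame 1: SPARE (6+4=10). 10 + next roll (10) = 20. Cumulative: 20
Frame 2: STRIKE. 10 + next two rolls (5+2) = 17. Cumulative: 37
Frame 3: OPEN (5+2=7). Cumulative: 44
Frame 4: OPEN (2+3=5). Cumulative: 49
Frame 5: OPEN (7+2=9). Cumulative: 58
Frame 6: OPEN (4+3=7). Cumulative: 65
Frame 7: OPEN (9+0=9). Cumulative: 74
Frame 8: OPEN (1+2=3). Cumulative: 77
Frame 9: SPARE (7+3=10). 10 + next roll (8) = 18. Cumulative: 95
Frame 10: OPEN. Sum of all frame-10 rolls (8+1) = 9. Cumulative: 104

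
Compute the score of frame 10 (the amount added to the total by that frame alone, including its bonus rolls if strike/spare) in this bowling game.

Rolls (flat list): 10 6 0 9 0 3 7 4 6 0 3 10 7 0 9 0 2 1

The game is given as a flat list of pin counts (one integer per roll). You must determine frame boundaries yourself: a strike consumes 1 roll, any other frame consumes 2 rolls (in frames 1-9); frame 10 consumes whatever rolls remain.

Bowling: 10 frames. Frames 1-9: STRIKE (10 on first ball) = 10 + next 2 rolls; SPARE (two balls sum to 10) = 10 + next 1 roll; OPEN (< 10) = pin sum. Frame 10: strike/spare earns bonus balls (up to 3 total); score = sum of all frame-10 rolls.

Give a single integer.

Answer: 3

Derivation:
Frame 1: STRIKE. 10 + next two rolls (6+0) = 16. Cumulative: 16
Frame 2: OPEN (6+0=6). Cumulative: 22
Frame 3: OPEN (9+0=9). Cumulative: 31
Frame 4: SPARE (3+7=10). 10 + next roll (4) = 14. Cumulative: 45
Frame 5: SPARE (4+6=10). 10 + next roll (0) = 10. Cumulative: 55
Frame 6: OPEN (0+3=3). Cumulative: 58
Frame 7: STRIKE. 10 + next two rolls (7+0) = 17. Cumulative: 75
Frame 8: OPEN (7+0=7). Cumulative: 82
Frame 9: OPEN (9+0=9). Cumulative: 91
Frame 10: OPEN. Sum of all frame-10 rolls (2+1) = 3. Cumulative: 94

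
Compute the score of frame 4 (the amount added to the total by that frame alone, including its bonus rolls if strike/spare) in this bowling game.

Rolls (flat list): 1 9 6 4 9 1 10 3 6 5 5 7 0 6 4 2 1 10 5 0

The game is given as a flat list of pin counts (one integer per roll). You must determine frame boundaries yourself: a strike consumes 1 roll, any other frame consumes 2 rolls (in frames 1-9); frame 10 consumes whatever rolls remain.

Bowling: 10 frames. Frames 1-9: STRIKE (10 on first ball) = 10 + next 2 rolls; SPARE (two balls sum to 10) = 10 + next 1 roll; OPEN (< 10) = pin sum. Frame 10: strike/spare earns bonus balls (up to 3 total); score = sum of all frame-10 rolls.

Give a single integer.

Answer: 19

Derivation:
Frame 1: SPARE (1+9=10). 10 + next roll (6) = 16. Cumulative: 16
Frame 2: SPARE (6+4=10). 10 + next roll (9) = 19. Cumulative: 35
Frame 3: SPARE (9+1=10). 10 + next roll (10) = 20. Cumulative: 55
Frame 4: STRIKE. 10 + next two rolls (3+6) = 19. Cumulative: 74
Frame 5: OPEN (3+6=9). Cumulative: 83
Frame 6: SPARE (5+5=10). 10 + next roll (7) = 17. Cumulative: 100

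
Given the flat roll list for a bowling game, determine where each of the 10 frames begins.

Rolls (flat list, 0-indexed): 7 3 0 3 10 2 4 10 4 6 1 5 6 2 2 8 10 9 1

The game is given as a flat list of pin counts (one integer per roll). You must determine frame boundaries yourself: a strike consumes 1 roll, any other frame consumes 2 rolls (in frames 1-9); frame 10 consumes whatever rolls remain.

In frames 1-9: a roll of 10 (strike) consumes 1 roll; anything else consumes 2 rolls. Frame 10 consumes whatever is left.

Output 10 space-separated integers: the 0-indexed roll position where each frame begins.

Answer: 0 2 4 5 7 8 10 12 14 16

Derivation:
Frame 1 starts at roll index 0: rolls=7,3 (sum=10), consumes 2 rolls
Frame 2 starts at roll index 2: rolls=0,3 (sum=3), consumes 2 rolls
Frame 3 starts at roll index 4: roll=10 (strike), consumes 1 roll
Frame 4 starts at roll index 5: rolls=2,4 (sum=6), consumes 2 rolls
Frame 5 starts at roll index 7: roll=10 (strike), consumes 1 roll
Frame 6 starts at roll index 8: rolls=4,6 (sum=10), consumes 2 rolls
Frame 7 starts at roll index 10: rolls=1,5 (sum=6), consumes 2 rolls
Frame 8 starts at roll index 12: rolls=6,2 (sum=8), consumes 2 rolls
Frame 9 starts at roll index 14: rolls=2,8 (sum=10), consumes 2 rolls
Frame 10 starts at roll index 16: 3 remaining rolls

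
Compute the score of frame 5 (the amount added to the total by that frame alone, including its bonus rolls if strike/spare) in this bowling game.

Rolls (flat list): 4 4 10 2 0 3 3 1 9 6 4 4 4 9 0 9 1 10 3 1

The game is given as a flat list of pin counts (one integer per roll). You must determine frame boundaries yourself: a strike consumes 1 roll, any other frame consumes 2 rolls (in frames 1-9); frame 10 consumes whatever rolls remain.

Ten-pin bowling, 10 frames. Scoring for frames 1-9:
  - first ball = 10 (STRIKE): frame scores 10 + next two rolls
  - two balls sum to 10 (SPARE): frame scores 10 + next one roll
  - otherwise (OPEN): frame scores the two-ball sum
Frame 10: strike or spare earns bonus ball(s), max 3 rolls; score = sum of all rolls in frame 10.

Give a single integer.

Frame 1: OPEN (4+4=8). Cumulative: 8
Frame 2: STRIKE. 10 + next two rolls (2+0) = 12. Cumulative: 20
Frame 3: OPEN (2+0=2). Cumulative: 22
Frame 4: OPEN (3+3=6). Cumulative: 28
Frame 5: SPARE (1+9=10). 10 + next roll (6) = 16. Cumulative: 44
Frame 6: SPARE (6+4=10). 10 + next roll (4) = 14. Cumulative: 58
Frame 7: OPEN (4+4=8). Cumulative: 66

Answer: 16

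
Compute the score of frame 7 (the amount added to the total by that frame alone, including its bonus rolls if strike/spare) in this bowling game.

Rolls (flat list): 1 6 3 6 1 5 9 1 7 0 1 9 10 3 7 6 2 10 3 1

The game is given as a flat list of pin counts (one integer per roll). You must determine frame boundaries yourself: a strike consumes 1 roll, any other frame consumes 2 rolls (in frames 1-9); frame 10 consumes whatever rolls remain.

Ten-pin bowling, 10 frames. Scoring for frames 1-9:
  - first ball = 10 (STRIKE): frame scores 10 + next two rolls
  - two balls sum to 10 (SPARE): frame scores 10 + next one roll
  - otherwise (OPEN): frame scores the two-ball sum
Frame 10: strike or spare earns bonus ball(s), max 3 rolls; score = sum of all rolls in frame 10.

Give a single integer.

Answer: 20

Derivation:
Frame 1: OPEN (1+6=7). Cumulative: 7
Frame 2: OPEN (3+6=9). Cumulative: 16
Frame 3: OPEN (1+5=6). Cumulative: 22
Frame 4: SPARE (9+1=10). 10 + next roll (7) = 17. Cumulative: 39
Frame 5: OPEN (7+0=7). Cumulative: 46
Frame 6: SPARE (1+9=10). 10 + next roll (10) = 20. Cumulative: 66
Frame 7: STRIKE. 10 + next two rolls (3+7) = 20. Cumulative: 86
Frame 8: SPARE (3+7=10). 10 + next roll (6) = 16. Cumulative: 102
Frame 9: OPEN (6+2=8). Cumulative: 110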